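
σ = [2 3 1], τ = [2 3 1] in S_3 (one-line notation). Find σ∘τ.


σ∘τ: apply τ first, then σ
1 →τ 2 →σ 3
2 →τ 3 →σ 1
3 →τ 1 →σ 2

σ∘τ = [3 1 2]


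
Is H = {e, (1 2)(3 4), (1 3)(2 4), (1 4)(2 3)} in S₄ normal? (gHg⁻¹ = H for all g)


H = {e, (1 2)(3 4), (1 3)(2 4), (1 4)(2 3)} in S₄
This is the Klein four-group V₄; it is normal in S₄ (it is a union of conjugacy classes)

Yes, normal subgroup


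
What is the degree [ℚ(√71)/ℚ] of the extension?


√71 has minimal polynomial x² - 71 (irreducible over ℚ since 71 is squarefree)

[ℚ(√71)/ℚ] = 2


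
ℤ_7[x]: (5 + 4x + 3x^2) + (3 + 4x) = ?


Add coefficients mod 7:
x^0: 5 + 3 = 1 (mod 7)
x^1: 4 + 4 = 1 (mod 7)
x^2: 3 + 0 = 3 (mod 7)
Result: 1 + x + 3x^2

f + g = 1 + x + 3x^2


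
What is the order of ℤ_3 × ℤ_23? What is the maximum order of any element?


|ℤ_3 × ℤ_23| = 3 × 23 = 69
Max element order = lcm(3,23) = 69
Cyclic? Yes (gcd=1)

|ℤ_3×ℤ_23| = 69, max element order = 69


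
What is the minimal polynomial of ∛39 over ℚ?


∛39 satisfies x³ - 39 = 0, irreducible over ℚ (no rational root; 39 is not a perfect cube)

Minimal polynomial: x³ - 39


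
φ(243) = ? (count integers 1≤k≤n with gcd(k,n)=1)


Factor n: 243 = 3^5
φ(n) = n · ∏(1 - 1/p) over distinct primes p | n
φ(243) = 243 · (1 - 1/3) = 162

φ(243) = 162


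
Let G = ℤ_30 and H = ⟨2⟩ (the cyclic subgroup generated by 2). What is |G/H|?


|⟨2⟩| = n / gcd(2, 30) = 30 / 2 = 15
H is normal (ℤ_30 is abelian).
|G/H| = |G| / |H| = 30 / 15 = 2

|G/H| = 2


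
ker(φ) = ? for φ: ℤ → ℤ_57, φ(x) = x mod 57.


Kernel = preimage of identity
ker(φ) = {x ∈ ℤ : x ≡ 0 (mod 57)} = 57ℤ = {0, ±57, ±114, ...}

ker(φ) = 57ℤ


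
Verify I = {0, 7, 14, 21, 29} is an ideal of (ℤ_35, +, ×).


Check ideal conditions for I = {0, 7, 14, 21, 29} in ℤ_35:
(1) I is an additive subgroup? No
(2) For r ∈ ℤ_35 and a ∈ I: r·a ∈ I? No  [counterexample: r=2, a=14, r·a mod 35 = 28 ∉ I]

No, I is not an ideal of ℤ_35


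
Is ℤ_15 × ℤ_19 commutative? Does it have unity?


Direct product ring; commutative with unity (1,1); but (1,0)·(0,1) = (0,0) gives zero divisors, so not an integral domain
Commutative: Yes
Integral domain: No
Has unity: Yes

ℤ_15 × ℤ_19: Commutative=Yes, Unity=Yes


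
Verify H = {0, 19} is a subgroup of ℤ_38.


Subgroup test for H = {0, 19} in (ℤ_38, +):
(1) 0 ∈ H? Yes
(2) Closure: for all a,b ∈ H, (a+b) mod 38 ∈ H? Yes
(3) Inverses: for all a ∈ H, -a mod 38 ∈ H? Yes

Yes, H is a subgroup of ℤ_38


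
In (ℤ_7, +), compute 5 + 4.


Operation: addition mod 7
5 + 4 = (a + b) mod 7 with a = 5, b = 4

5 + 4 = 2


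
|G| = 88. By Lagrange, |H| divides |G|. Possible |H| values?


Lagrange's theorem: |H| divides |G|
|G| = 88
Divisors of 88: 1, 2, 4, 8, 11, 22, 44, 88

Possible subgroup orders: {1, 2, 4, 8, 11, 22, 44, 88}


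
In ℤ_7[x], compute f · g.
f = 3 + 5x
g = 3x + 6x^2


Expand and collect like terms; reduce coefficients mod 7:
x^0: 3·0 = 0 ≡ 0 (mod 7)
x^1: 3·3 + 5·0 = 9 ≡ 2 (mod 7)
x^2: 3·6 + 5·3 = 33 ≡ 5 (mod 7)
x^3: 5·6 = 30 ≡ 2 (mod 7)
Result: 2x + 5x^2 + 2x^3

f · g = 2x + 5x^2 + 2x^3


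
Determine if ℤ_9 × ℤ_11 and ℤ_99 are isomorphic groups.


Comparing ℤ_9 × ℤ_11 and ℤ_99:
gcd(9,11) = 1, so ℤ_9 × ℤ_11 ≅ ℤ_99 (CRT)

Yes, ℤ_9 × ℤ_11 ≅ ℤ_99


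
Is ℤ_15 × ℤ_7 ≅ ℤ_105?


Comparing ℤ_15 × ℤ_7 and ℤ_105:
gcd(15,7) = 1, so ℤ_15 × ℤ_7 ≅ ℤ_105 (CRT)

Yes, ℤ_15 × ℤ_7 ≅ ℤ_105


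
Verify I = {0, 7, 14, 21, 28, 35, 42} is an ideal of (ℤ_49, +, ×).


Check ideal conditions for I = {0, 7, 14, 21, 28, 35, 42} in ℤ_49:
(1) I is an additive subgroup? Yes
(2) For r ∈ ℤ_49 and a ∈ I: r·a ∈ I? Yes

Yes, I is an ideal of ℤ_49


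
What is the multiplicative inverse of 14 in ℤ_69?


Use the extended Euclidean algorithm to write 1 = 14·s + 69·t; then s mod 69 is the inverse.
Euclidean algorithm:
  14 = 0·69 + 14
  69 = 4·14 + 13
  14 = 1·13 + 1
  13 = 13·1 + 0
gcd(14,69) = 1
Back-substitution gives: 14·(5) + 69·(-1) = 1
So 14⁻¹ ≡ 5 ≡ 5 (mod 69)
Check: 14 × 5 = 70 ≡ 1 (mod 69) ✓

14⁻¹ ≡ 5 (mod 69)


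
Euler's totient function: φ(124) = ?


Factor n: 124 = 2^2 × 31
φ(n) = n · ∏(1 - 1/p) over distinct primes p | n
φ(124) = 124 · (1 - 1/2) · (1 - 1/31) = 60

φ(124) = 60


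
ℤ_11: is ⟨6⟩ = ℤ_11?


g generates ℤ_n iff gcd(g, n) = 1
gcd(6, 11) = 1
Since gcd = 1, 6 is a generator.

Yes, 6 generates ℤ_11


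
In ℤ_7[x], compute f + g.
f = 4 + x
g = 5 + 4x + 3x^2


Add coefficients mod 7:
x^0: 4 + 5 = 2 (mod 7)
x^1: 1 + 4 = 5 (mod 7)
x^2: 0 + 3 = 3 (mod 7)
Result: 2 + 5x + 3x^2

f + g = 2 + 5x + 3x^2


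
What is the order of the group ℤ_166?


ℤ_n has n elements.

|ℤ_166| = 166


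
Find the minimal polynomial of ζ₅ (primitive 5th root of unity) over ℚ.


ζ₅ is a root of Φ₅(x) = x⁴ + x³ + x² + x + 1, irreducible over ℚ

Minimal polynomial: x⁴ + x³ + x² + x + 1


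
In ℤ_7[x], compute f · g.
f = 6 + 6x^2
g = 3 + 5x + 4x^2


Expand and collect like terms; reduce coefficients mod 7:
x^0: 6·3 = 18 ≡ 4 (mod 7)
x^1: 6·5 + 0·3 = 30 ≡ 2 (mod 7)
x^2: 6·4 + 0·5 + 6·3 = 42 ≡ 0 (mod 7)
x^3: 0·4 + 6·5 = 30 ≡ 2 (mod 7)
x^4: 6·4 = 24 ≡ 3 (mod 7)
Result: 4 + 2x + 2x^3 + 3x^4

f · g = 4 + 2x + 2x^3 + 3x^4


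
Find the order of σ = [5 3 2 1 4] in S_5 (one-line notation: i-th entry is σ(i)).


Cycle decomposition: (1 5 4) (2 3)
Cycle lengths: 3, 2
Order = lcm(3, 2) = 6

ord(σ) = 6


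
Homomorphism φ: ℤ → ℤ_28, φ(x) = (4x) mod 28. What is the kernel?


Kernel = preimage of identity
ker(φ) = {x ∈ ℤ : 4x ≡ 0 (mod 28)}. gcd(4,28) = 4, so 4x ≡ 0 (mod 28) ⟺ x ≡ 0 (mod 28/4 = 7). Hence ker(φ) = 7ℤ

ker(φ) = 7ℤ


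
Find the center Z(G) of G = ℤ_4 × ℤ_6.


Z(G) = {g ∈ G | gx = xg for all x ∈ G}
Direct product of abelian groups is abelian, so Z(G) = G

Z(ℤ_4 × ℤ_6) = ℤ_4 × ℤ_6


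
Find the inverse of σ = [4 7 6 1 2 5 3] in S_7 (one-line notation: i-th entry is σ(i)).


To find σ⁻¹, swap domain and range:
σ(1) = 4 → σ⁻¹(4) = 1
σ(2) = 7 → σ⁻¹(7) = 2
σ(3) = 6 → σ⁻¹(6) = 3
σ(4) = 1 → σ⁻¹(1) = 4
σ(5) = 2 → σ⁻¹(2) = 5
σ(6) = 5 → σ⁻¹(5) = 6
σ(7) = 3 → σ⁻¹(3) = 7

σ⁻¹ = [4 5 7 1 6 3 2]


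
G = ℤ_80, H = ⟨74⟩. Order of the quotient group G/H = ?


|⟨74⟩| = n / gcd(74, 80) = 80 / 2 = 40
H is normal (ℤ_80 is abelian).
|G/H| = |G| / |H| = 80 / 40 = 2

|G/H| = 2


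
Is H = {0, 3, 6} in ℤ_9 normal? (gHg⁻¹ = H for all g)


H = {0, 3, 6} in ℤ_9
ℤ_9 is abelian; every subgroup of an abelian group is normal

Yes, normal subgroup


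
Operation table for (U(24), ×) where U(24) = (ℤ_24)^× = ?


Elements: {1, 5, 7, 11, 13, 17, 19, 23}
Operation: multiplication mod 24
Entry (a, b) = (a × b) mod 24

Cayley table:
   |  1 |  5 |  7 | 11 | 13 | 17 | 19 | 23
 1 |  1 |  5 |  7 | 11 | 13 | 17 | 19 | 23
 5 |  5 |  1 | 11 |  7 | 17 | 13 | 23 | 19
 7 |  7 | 11 |  1 |  5 | 19 | 23 | 13 | 17
11 | 11 |  7 |  5 |  1 | 23 | 19 | 17 | 13
13 | 13 | 17 | 19 | 23 |  1 |  5 |  7 | 11
17 | 17 | 13 | 23 | 19 |  5 |  1 | 11 |  7
19 | 19 | 23 | 13 | 17 |  7 | 11 |  1 |  5
23 | 23 | 19 | 17 | 13 | 11 |  7 |  5 |  1


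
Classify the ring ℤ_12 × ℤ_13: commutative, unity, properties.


Direct product ring; commutative with unity (1,1); but (1,0)·(0,1) = (0,0) gives zero divisors, so not an integral domain
Commutative: Yes
Integral domain: No
Has unity: Yes

ℤ_12 × ℤ_13: Commutative=Yes, Unity=Yes


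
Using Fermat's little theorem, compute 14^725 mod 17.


Fermat's little theorem: if p is prime and gcd(a,p)=1, then a^(p-1) ≡ 1 (mod p)
p = 17 is prime, gcd(14,17) = 1
Reduce exponent: 725 mod 16 = 5
So 14^725 ≡ 14^5 (mod 17)
14^5 mod 17 = 12

14^725 ≡ 12 (mod 17)


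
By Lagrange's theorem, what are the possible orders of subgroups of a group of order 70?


Lagrange's theorem: |H| divides |G|
|G| = 70
Divisors of 70: 1, 2, 5, 7, 10, 14, 35, 70

Possible subgroup orders: {1, 2, 5, 7, 10, 14, 35, 70}


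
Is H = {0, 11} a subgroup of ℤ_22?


Subgroup test for H = {0, 11} in (ℤ_22, +):
(1) 0 ∈ H? Yes
(2) Closure: for all a,b ∈ H, (a+b) mod 22 ∈ H? Yes
(3) Inverses: for all a ∈ H, -a mod 22 ∈ H? Yes

Yes, H is a subgroup of ℤ_22


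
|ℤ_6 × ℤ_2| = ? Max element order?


|ℤ_6 × ℤ_2| = 6 × 2 = 12
Max element order = lcm(6,2) = 6
Cyclic? No (gcd=2)

|ℤ_6×ℤ_2| = 12, max element order = 6


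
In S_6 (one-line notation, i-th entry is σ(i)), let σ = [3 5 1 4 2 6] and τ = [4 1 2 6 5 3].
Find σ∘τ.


σ∘τ: apply τ first, then σ
1 →τ 4 →σ 4
2 →τ 1 →σ 3
3 →τ 2 →σ 5
4 →τ 6 →σ 6
5 →τ 5 →σ 2
6 →τ 3 →σ 1

σ∘τ = [4 3 5 6 2 1]


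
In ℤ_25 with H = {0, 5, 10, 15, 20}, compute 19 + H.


19 + H = {19 + h (mod 25) : h ∈ H}
19+0=19, 19+5=24, 19+10=4, 19+15=9, 19+20=14
19 + H = {4, 9, 14, 19, 24} = 4 + H

19 + H = {4, 9, 14, 19, 24}


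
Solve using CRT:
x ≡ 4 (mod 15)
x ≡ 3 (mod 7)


m₁ = 15, m₂ = 7, gcd = 1, so CRT applies. M = m₁·m₂ = 105
Let M₁ = M/m₁ = 7, M₂ = M/m₂ = 15
Find y₁ ≡ M₁⁻¹ (mod m₁): 7⁻¹ ≡ 13 (mod 15)
Find y₂ ≡ M₂⁻¹ (mod m₂): 15⁻¹ ≡ 1 (mod 7)
x = a₁·M₁·y₁ + a₂·M₂·y₂ = 4·7·13 + 3·15·1 = 409
Reduce mod 105: x ≡ 94
Check: 94 mod 15 = 4 ✓, 94 mod 7 = 3 ✓

x ≡ 94 (mod 105)


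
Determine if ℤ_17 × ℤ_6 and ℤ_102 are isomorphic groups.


Comparing ℤ_17 × ℤ_6 and ℤ_102:
gcd(17,6) = 1, so ℤ_17 × ℤ_6 ≅ ℤ_102 (CRT)

Yes, ℤ_17 × ℤ_6 ≅ ℤ_102


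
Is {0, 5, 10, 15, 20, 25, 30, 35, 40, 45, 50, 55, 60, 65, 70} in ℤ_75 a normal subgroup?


H = {0, 5, 10, 15, 20, 25, 30, 35, 40, 45, 50, 55, 60, 65, 70} in ℤ_75
ℤ_75 is abelian; every subgroup of an abelian group is normal

Yes, normal subgroup


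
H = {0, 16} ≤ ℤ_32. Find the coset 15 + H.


15 + H = {15 + h (mod 32) : h ∈ H}
15+0=15, 15+16=31

15 + H = {15, 31}


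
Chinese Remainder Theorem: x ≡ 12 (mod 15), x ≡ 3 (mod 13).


m₁ = 15, m₂ = 13, gcd = 1, so CRT applies. M = m₁·m₂ = 195
Let M₁ = M/m₁ = 13, M₂ = M/m₂ = 15
Find y₁ ≡ M₁⁻¹ (mod m₁): 13⁻¹ ≡ 7 (mod 15)
Find y₂ ≡ M₂⁻¹ (mod m₂): 15⁻¹ ≡ 7 (mod 13)
x = a₁·M₁·y₁ + a₂·M₂·y₂ = 12·13·7 + 3·15·7 = 1407
Reduce mod 195: x ≡ 42
Check: 42 mod 15 = 12 ✓, 42 mod 13 = 3 ✓

x ≡ 42 (mod 195)


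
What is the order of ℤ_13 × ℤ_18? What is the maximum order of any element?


|ℤ_13 × ℤ_18| = 13 × 18 = 234
Max element order = lcm(13,18) = 234
Cyclic? Yes (gcd=1)

|ℤ_13×ℤ_18| = 234, max element order = 234


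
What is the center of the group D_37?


Z(G) = {g ∈ G | gx = xg for all x ∈ G}
For odd n, Z(D_n) = {e}: no nontrivial rotation commutes with all reflections

Z(D_37) = {e}


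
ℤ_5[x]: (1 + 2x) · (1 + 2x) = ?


Expand and collect like terms; reduce coefficients mod 5:
x^0: 1·1 = 1 ≡ 1 (mod 5)
x^1: 1·2 + 2·1 = 4 ≡ 4 (mod 5)
x^2: 2·2 = 4 ≡ 4 (mod 5)
Result: 1 + 4x + 4x^2

f · g = 1 + 4x + 4x^2


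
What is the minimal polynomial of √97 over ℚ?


√97 satisfies x² - 97 = 0, irreducible over ℚ since 97 is squarefree

Minimal polynomial: x² - 97


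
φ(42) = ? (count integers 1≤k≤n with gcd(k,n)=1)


Factor n: 42 = 2 × 3 × 7
φ(n) = n · ∏(1 - 1/p) over distinct primes p | n
φ(42) = 42 · (1 - 1/2) · (1 - 1/3) · (1 - 1/7) = 12

φ(42) = 12


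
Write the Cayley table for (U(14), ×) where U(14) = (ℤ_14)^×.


Elements: {1, 3, 5, 9, 11, 13}
Operation: multiplication mod 14
Entry (a, b) = (a × b) mod 14

Cayley table:
   |  1 |  3 |  5 |  9 | 11 | 13
 1 |  1 |  3 |  5 |  9 | 11 | 13
 3 |  3 |  9 |  1 | 13 |  5 | 11
 5 |  5 |  1 | 11 |  3 | 13 |  9
 9 |  9 | 13 |  3 | 11 |  1 |  5
11 | 11 |  5 | 13 |  1 |  9 |  3
13 | 13 | 11 |  9 |  5 |  3 |  1


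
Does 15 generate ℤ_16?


g generates ℤ_n iff gcd(g, n) = 1
gcd(15, 16) = 1
Since gcd = 1, 15 is a generator.

Yes, 15 generates ℤ_16


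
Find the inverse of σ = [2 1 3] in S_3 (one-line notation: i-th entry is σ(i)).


To find σ⁻¹, swap domain and range:
σ(1) = 2 → σ⁻¹(2) = 1
σ(2) = 1 → σ⁻¹(1) = 2
σ(3) = 3 → σ⁻¹(3) = 3

σ⁻¹ = [2 1 3]


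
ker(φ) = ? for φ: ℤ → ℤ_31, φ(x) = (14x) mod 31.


Kernel = preimage of identity
ker(φ) = {x ∈ ℤ : 14x ≡ 0 (mod 31)}. gcd(14,31) = 1, so 14x ≡ 0 (mod 31) ⟺ x ≡ 0 (mod 31/1 = 31). Hence ker(φ) = 31ℤ

ker(φ) = 31ℤ


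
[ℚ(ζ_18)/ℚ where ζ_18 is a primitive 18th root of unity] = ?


[ℚ(ζ_n):ℚ] = deg Φ_n(x) = φ(n). Here φ(18) = 6

[ℚ(ζ_18)/ℚ where ζ_18 is a primitive 18th root of unity] = 6


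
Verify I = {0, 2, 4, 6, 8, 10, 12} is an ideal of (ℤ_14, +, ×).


Check ideal conditions for I = {0, 2, 4, 6, 8, 10, 12} in ℤ_14:
(1) I is an additive subgroup? Yes
(2) For r ∈ ℤ_14 and a ∈ I: r·a ∈ I? Yes

Yes, I is an ideal of ℤ_14


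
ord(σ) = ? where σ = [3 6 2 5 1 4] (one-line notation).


Cycle decomposition: (1 3 2 6 4 5)
Cycle lengths: 6
Order = lcm(6) = 6

ord(σ) = 6


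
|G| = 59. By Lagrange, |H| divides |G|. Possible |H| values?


Lagrange's theorem: |H| divides |G|
|G| = 59
Divisors of 59: 1, 59

Possible subgroup orders: {1, 59}


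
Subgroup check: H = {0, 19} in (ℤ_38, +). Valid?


Subgroup test for H = {0, 19} in (ℤ_38, +):
(1) 0 ∈ H? Yes
(2) Closure: for all a,b ∈ H, (a+b) mod 38 ∈ H? Yes
(3) Inverses: for all a ∈ H, -a mod 38 ∈ H? Yes

Yes, H is a subgroup of ℤ_38


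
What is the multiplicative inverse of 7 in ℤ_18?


Use the extended Euclidean algorithm to write 1 = 7·s + 18·t; then s mod 18 is the inverse.
Euclidean algorithm:
  7 = 0·18 + 7
  18 = 2·7 + 4
  7 = 1·4 + 3
  4 = 1·3 + 1
  3 = 3·1 + 0
gcd(7,18) = 1
Back-substitution gives: 7·(-5) + 18·(2) = 1
So 7⁻¹ ≡ -5 ≡ 13 (mod 18)
Check: 7 × 13 = 91 ≡ 1 (mod 18) ✓

7⁻¹ ≡ 13 (mod 18)


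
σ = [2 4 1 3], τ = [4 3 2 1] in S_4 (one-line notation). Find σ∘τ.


σ∘τ: apply τ first, then σ
1 →τ 4 →σ 3
2 →τ 3 →σ 1
3 →τ 2 →σ 4
4 →τ 1 →σ 2

σ∘τ = [3 1 4 2]


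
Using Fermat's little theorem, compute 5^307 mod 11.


Fermat's little theorem: if p is prime and gcd(a,p)=1, then a^(p-1) ≡ 1 (mod p)
p = 11 is prime, gcd(5,11) = 1
Reduce exponent: 307 mod 10 = 7
So 5^307 ≡ 5^7 (mod 11)
5^7 mod 11 = 3

5^307 ≡ 3 (mod 11)


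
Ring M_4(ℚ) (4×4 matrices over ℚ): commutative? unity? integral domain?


Matrix multiplication is non-commutative for n ≥ 2; the identity matrix I is the unity; singular matrices give zero divisors, so not an integral domain
Commutative: No
Integral domain: No
Has unity: Yes

M_4(ℚ) (4×4 matrices over ℚ): Commutative=No, Unity=Yes


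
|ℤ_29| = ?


ℤ_n has n elements.

|ℤ_29| = 29


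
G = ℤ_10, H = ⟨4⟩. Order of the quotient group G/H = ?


|⟨4⟩| = n / gcd(4, 10) = 10 / 2 = 5
H is normal (ℤ_10 is abelian).
|G/H| = |G| / |H| = 10 / 5 = 2

|G/H| = 2


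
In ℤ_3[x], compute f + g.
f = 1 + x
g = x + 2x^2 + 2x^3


Add coefficients mod 3:
x^0: 1 + 0 = 1 (mod 3)
x^1: 1 + 1 = 2 (mod 3)
x^2: 0 + 2 = 2 (mod 3)
x^3: 0 + 2 = 2 (mod 3)
Result: 1 + 2x + 2x^2 + 2x^3

f + g = 1 + 2x + 2x^2 + 2x^3


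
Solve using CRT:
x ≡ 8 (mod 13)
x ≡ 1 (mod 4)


m₁ = 13, m₂ = 4, gcd = 1, so CRT applies. M = m₁·m₂ = 52
Let M₁ = M/m₁ = 4, M₂ = M/m₂ = 13
Find y₁ ≡ M₁⁻¹ (mod m₁): 4⁻¹ ≡ 10 (mod 13)
Find y₂ ≡ M₂⁻¹ (mod m₂): 13⁻¹ ≡ 1 (mod 4)
x = a₁·M₁·y₁ + a₂·M₂·y₂ = 8·4·10 + 1·13·1 = 333
Reduce mod 52: x ≡ 21
Check: 21 mod 13 = 8 ✓, 21 mod 4 = 1 ✓

x ≡ 21 (mod 52)


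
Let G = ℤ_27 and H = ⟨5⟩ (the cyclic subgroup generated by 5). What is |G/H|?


|⟨5⟩| = n / gcd(5, 27) = 27 / 1 = 27
H is normal (ℤ_27 is abelian).
|G/H| = |G| / |H| = 27 / 27 = 1

|G/H| = 1


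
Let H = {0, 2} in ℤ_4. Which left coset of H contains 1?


1 + H = {1 + h (mod 4) : h ∈ H}
1+0=1, 1+2=3

1 + H = {1, 3}


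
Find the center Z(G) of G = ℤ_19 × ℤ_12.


Z(G) = {g ∈ G | gx = xg for all x ∈ G}
Direct product of abelian groups is abelian, so Z(G) = G

Z(ℤ_19 × ℤ_12) = ℤ_19 × ℤ_12


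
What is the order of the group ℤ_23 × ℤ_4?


|A × B| = |A| · |B|
|ℤ_23 × ℤ_4| = 23 × 4 = 92

|ℤ_23 × ℤ_4| = 92


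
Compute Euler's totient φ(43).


Factor n: 43 = 43
φ(n) = n · ∏(1 - 1/p) over distinct primes p | n
φ(43) = 43 · (1 - 1/43) = 42

φ(43) = 42


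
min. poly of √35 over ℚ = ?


√35 satisfies x² - 35 = 0, irreducible over ℚ since 35 is squarefree

Minimal polynomial: x² - 35


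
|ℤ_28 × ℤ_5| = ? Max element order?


|ℤ_28 × ℤ_5| = 28 × 5 = 140
Max element order = lcm(28,5) = 140
Cyclic? Yes (gcd=1)

|ℤ_28×ℤ_5| = 140, max element order = 140


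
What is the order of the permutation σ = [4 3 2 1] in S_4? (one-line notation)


Cycle decomposition: (1 4) (2 3)
Cycle lengths: 2, 2
Order = lcm(2, 2) = 2

ord(σ) = 2


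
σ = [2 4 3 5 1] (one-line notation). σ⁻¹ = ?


To find σ⁻¹, swap domain and range:
σ(1) = 2 → σ⁻¹(2) = 1
σ(2) = 4 → σ⁻¹(4) = 2
σ(3) = 3 → σ⁻¹(3) = 3
σ(4) = 5 → σ⁻¹(5) = 4
σ(5) = 1 → σ⁻¹(1) = 5

σ⁻¹ = [5 1 3 2 4]


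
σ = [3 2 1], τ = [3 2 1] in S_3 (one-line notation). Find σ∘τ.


σ∘τ: apply τ first, then σ
1 →τ 3 →σ 1
2 →τ 2 →σ 2
3 →τ 1 →σ 3

σ∘τ = [1 2 3]


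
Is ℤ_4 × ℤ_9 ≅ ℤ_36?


Comparing ℤ_4 × ℤ_9 and ℤ_36:
gcd(4,9) = 1, so ℤ_4 × ℤ_9 ≅ ℤ_36 (CRT)

Yes, ℤ_4 × ℤ_9 ≅ ℤ_36


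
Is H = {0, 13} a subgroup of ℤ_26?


Subgroup test for H = {0, 13} in (ℤ_26, +):
(1) 0 ∈ H? Yes
(2) Closure: for all a,b ∈ H, (a+b) mod 26 ∈ H? Yes
(3) Inverses: for all a ∈ H, -a mod 26 ∈ H? Yes

Yes, H is a subgroup of ℤ_26


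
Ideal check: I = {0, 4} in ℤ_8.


Check ideal conditions for I = {0, 4} in ℤ_8:
(1) I is an additive subgroup? Yes
(2) For r ∈ ℤ_8 and a ∈ I: r·a ∈ I? Yes

Yes, I is an ideal of ℤ_8


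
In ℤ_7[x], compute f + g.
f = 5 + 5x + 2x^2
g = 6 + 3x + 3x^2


Add coefficients mod 7:
x^0: 5 + 6 = 4 (mod 7)
x^1: 5 + 3 = 1 (mod 7)
x^2: 2 + 3 = 5 (mod 7)
Result: 4 + x + 5x^2

f + g = 4 + x + 5x^2


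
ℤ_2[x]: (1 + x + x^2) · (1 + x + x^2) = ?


Expand and collect like terms; reduce coefficients mod 2:
x^0: 1·1 = 1 ≡ 1 (mod 2)
x^1: 1·1 + 1·1 = 2 ≡ 0 (mod 2)
x^2: 1·1 + 1·1 + 1·1 = 3 ≡ 1 (mod 2)
x^3: 1·1 + 1·1 = 2 ≡ 0 (mod 2)
x^4: 1·1 = 1 ≡ 1 (mod 2)
Result: 1 + x^2 + x^4

f · g = 1 + x^2 + x^4


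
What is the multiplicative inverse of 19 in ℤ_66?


Use the extended Euclidean algorithm to write 1 = 19·s + 66·t; then s mod 66 is the inverse.
Euclidean algorithm:
  19 = 0·66 + 19
  66 = 3·19 + 9
  19 = 2·9 + 1
  9 = 9·1 + 0
gcd(19,66) = 1
Back-substitution gives: 19·(7) + 66·(-2) = 1
So 19⁻¹ ≡ 7 ≡ 7 (mod 66)
Check: 19 × 7 = 133 ≡ 1 (mod 66) ✓

19⁻¹ ≡ 7 (mod 66)


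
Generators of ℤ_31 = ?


g generates ℤ_n iff gcd(g,n) = 1
Prime factors of 31: 31
Generators are g ∈ {1,...,30} not divisible by any of these primes.
Generators: {1, 2, 3, 4, 5, 6, 7, 8, 9, 10, 11, 12, 13, 14, 15, 16, 17, 18, 19, 20, 21, 22, 23, 24, 25, 26, 27, 28, 29, 30}
Number of generators = φ(31) = 30

Generators of ℤ_31 = {1, 2, 3, 4, 5, 6, 7, 8, 9, 10, 11, 12, 13, 14, 15, 16, 17, 18, 19, 20, 21, 22, 23, 24, 25, 26, 27, 28, 29, 30}


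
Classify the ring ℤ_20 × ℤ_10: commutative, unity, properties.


Direct product ring; commutative with unity (1,1); but (1,0)·(0,1) = (0,0) gives zero divisors, so not an integral domain
Commutative: Yes
Integral domain: No
Has unity: Yes

ℤ_20 × ℤ_10: Commutative=Yes, Unity=Yes


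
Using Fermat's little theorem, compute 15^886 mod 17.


Fermat's little theorem: if p is prime and gcd(a,p)=1, then a^(p-1) ≡ 1 (mod p)
p = 17 is prime, gcd(15,17) = 1
Reduce exponent: 886 mod 16 = 6
So 15^886 ≡ 15^6 (mod 17)
15^6 mod 17 = 13

15^886 ≡ 13 (mod 17)


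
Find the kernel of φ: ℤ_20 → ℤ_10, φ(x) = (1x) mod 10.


Kernel = preimage of identity
ker(φ) = {x ∈ ℤ_20 : 1x ≡ 0 (mod 10)}. Since 10 | 20, φ is well-defined. The kernel is the cyclic subgroup ⟨10⟩ of ℤ_20 (order 2), i.e. {0, 10}

ker(φ) = {0, 10}


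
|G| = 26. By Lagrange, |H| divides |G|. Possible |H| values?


Lagrange's theorem: |H| divides |G|
|G| = 26
Divisors of 26: 1, 2, 13, 26

Possible subgroup orders: {1, 2, 13, 26}


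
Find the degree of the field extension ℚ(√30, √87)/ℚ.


[ℚ(√30,√87):ℚ] = [ℚ(√30,√87):ℚ(√30)]·[ℚ(√30):ℚ] = 2·2 = 4

[ℚ(√30, √87)/ℚ] = 4


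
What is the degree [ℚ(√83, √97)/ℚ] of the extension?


[ℚ(√83,√97):ℚ] = [ℚ(√83,√97):ℚ(√83)]·[ℚ(√83):ℚ] = 2·2 = 4

[ℚ(√83, √97)/ℚ] = 4


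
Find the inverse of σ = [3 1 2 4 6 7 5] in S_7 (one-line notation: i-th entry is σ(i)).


To find σ⁻¹, swap domain and range:
σ(1) = 3 → σ⁻¹(3) = 1
σ(2) = 1 → σ⁻¹(1) = 2
σ(3) = 2 → σ⁻¹(2) = 3
σ(4) = 4 → σ⁻¹(4) = 4
σ(5) = 6 → σ⁻¹(6) = 5
σ(6) = 7 → σ⁻¹(7) = 6
σ(7) = 5 → σ⁻¹(5) = 7

σ⁻¹ = [2 3 1 4 7 5 6]


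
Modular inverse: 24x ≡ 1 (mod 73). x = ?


Use the extended Euclidean algorithm to write 1 = 24·s + 73·t; then s mod 73 is the inverse.
Euclidean algorithm:
  24 = 0·73 + 24
  73 = 3·24 + 1
  24 = 24·1 + 0
gcd(24,73) = 1
Back-substitution gives: 24·(-3) + 73·(1) = 1
So 24⁻¹ ≡ -3 ≡ 70 (mod 73)
Check: 24 × 70 = 1680 ≡ 1 (mod 73) ✓

24⁻¹ ≡ 70 (mod 73)


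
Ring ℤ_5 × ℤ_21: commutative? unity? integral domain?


Direct product ring; commutative with unity (1,1); but (1,0)·(0,1) = (0,0) gives zero divisors, so not an integral domain
Commutative: Yes
Integral domain: No
Has unity: Yes

ℤ_5 × ℤ_21: Commutative=Yes, Unity=Yes


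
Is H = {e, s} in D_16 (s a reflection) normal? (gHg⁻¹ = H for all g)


H = {e, s} in D_16 (s a reflection)
r·s·r⁻¹ = sr⁻² ≠ s for n ≥ 3, so {e, s} is not closed under conjugation

No, not a normal subgroup


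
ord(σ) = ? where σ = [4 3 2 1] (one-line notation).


Cycle decomposition: (1 4) (2 3)
Cycle lengths: 2, 2
Order = lcm(2, 2) = 2

ord(σ) = 2


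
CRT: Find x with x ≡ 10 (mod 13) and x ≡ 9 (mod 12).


m₁ = 13, m₂ = 12, gcd = 1, so CRT applies. M = m₁·m₂ = 156
Let M₁ = M/m₁ = 12, M₂ = M/m₂ = 13
Find y₁ ≡ M₁⁻¹ (mod m₁): 12⁻¹ ≡ 12 (mod 13)
Find y₂ ≡ M₂⁻¹ (mod m₂): 13⁻¹ ≡ 1 (mod 12)
x = a₁·M₁·y₁ + a₂·M₂·y₂ = 10·12·12 + 9·13·1 = 1557
Reduce mod 156: x ≡ 153
Check: 153 mod 13 = 10 ✓, 153 mod 12 = 9 ✓

x ≡ 153 (mod 156)


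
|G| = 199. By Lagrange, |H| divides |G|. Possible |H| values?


Lagrange's theorem: |H| divides |G|
|G| = 199
Divisors of 199: 1, 199

Possible subgroup orders: {1, 199}


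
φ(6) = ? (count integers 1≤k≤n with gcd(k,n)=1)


φ(n) = count of k ∈ {1,...,n} with gcd(k,n)=1
Coprimes to 6: {1, 5}
Count: 2

φ(6) = 2


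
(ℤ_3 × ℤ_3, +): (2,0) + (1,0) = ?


Operation: componentwise addition mod (3, 3)
(2,0) + (1,0) = ((a₁+b₁) mod 3, (a₂+b₂) mod 3) with a = (2,0), b = (1,0)

(2,0) + (1,0) = (0,0)


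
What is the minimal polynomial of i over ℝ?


i satisfies x² + 1 = 0, irreducible over ℝ

Minimal polynomial: x² + 1


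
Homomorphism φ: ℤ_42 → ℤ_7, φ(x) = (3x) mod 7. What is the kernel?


Kernel = preimage of identity
ker(φ) = {x ∈ ℤ_42 : 3x ≡ 0 (mod 7)}. Since 7 | 42, φ is well-defined. The kernel is the cyclic subgroup ⟨7⟩ of ℤ_42 (order 6), i.e. {0, 7, 14, 21, 28, 35}

ker(φ) = {0, 7, 14, 21, 28, 35}


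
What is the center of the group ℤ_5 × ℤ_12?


Z(G) = {g ∈ G | gx = xg for all x ∈ G}
Direct product of abelian groups is abelian, so Z(G) = G

Z(ℤ_5 × ℤ_12) = ℤ_5 × ℤ_12


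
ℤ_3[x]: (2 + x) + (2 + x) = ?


Add coefficients mod 3:
x^0: 2 + 2 = 1 (mod 3)
x^1: 1 + 1 = 2 (mod 3)
Result: 1 + 2x

f + g = 1 + 2x


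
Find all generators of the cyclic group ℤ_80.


g generates ℤ_n iff gcd(g,n) = 1
Prime factors of 80: 2, 5
Generators are g ∈ {1,...,79} not divisible by any of these primes.
Generators: {1, 3, 7, 9, 11, 13, 17, 19, 21, 23, 27, 29, 31, 33, 37, 39, 41, 43, 47, 49, 51, 53, 57, 59, 61, 63, 67, 69, 71, 73, 77, 79}
Number of generators = φ(80) = 32

Generators of ℤ_80 = {1, 3, 7, 9, 11, 13, 17, 19, 21, 23, 27, 29, 31, 33, 37, 39, 41, 43, 47, 49, 51, 53, 57, 59, 61, 63, 67, 69, 71, 73, 77, 79}


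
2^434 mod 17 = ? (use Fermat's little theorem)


Fermat's little theorem: if p is prime and gcd(a,p)=1, then a^(p-1) ≡ 1 (mod p)
p = 17 is prime, gcd(2,17) = 1
Reduce exponent: 434 mod 16 = 2
So 2^434 ≡ 2^2 (mod 17)
2^2 mod 17 = 4

2^434 ≡ 4 (mod 17)


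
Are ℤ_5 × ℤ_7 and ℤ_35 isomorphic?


Comparing ℤ_5 × ℤ_7 and ℤ_35:
gcd(5,7) = 1, so ℤ_5 × ℤ_7 ≅ ℤ_35 (CRT)

Yes, ℤ_5 × ℤ_7 ≅ ℤ_35


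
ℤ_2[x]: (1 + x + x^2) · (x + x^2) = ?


Expand and collect like terms; reduce coefficients mod 2:
x^0: 1·0 = 0 ≡ 0 (mod 2)
x^1: 1·1 + 1·0 = 1 ≡ 1 (mod 2)
x^2: 1·1 + 1·1 + 1·0 = 2 ≡ 0 (mod 2)
x^3: 1·1 + 1·1 = 2 ≡ 0 (mod 2)
x^4: 1·1 = 1 ≡ 1 (mod 2)
Result: x + x^4

f · g = x + x^4


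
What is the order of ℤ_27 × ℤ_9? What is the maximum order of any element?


|ℤ_27 × ℤ_9| = 27 × 9 = 243
Max element order = lcm(27,9) = 27
Cyclic? No (gcd=9)

|ℤ_27×ℤ_9| = 243, max element order = 27


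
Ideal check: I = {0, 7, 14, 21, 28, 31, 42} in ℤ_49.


Check ideal conditions for I = {0, 7, 14, 21, 28, 31, 42} in ℤ_49:
(1) I is an additive subgroup? No
(2) For r ∈ ℤ_49 and a ∈ I: r·a ∈ I? No  [counterexample: r=2, a=31, r·a mod 49 = 13 ∉ I]

No, I is not an ideal of ℤ_49


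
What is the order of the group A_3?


|A_n| = n!/2 (even permutations)
|A_3| = 3!/2 = 6/2 = 3

|A_3| = 3


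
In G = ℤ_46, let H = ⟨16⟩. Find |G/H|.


|⟨16⟩| = n / gcd(16, 46) = 46 / 2 = 23
H is normal (ℤ_46 is abelian).
|G/H| = |G| / |H| = 46 / 23 = 2

|G/H| = 2


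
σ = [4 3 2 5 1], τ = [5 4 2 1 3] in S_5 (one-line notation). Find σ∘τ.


σ∘τ: apply τ first, then σ
1 →τ 5 →σ 1
2 →τ 4 →σ 5
3 →τ 2 →σ 3
4 →τ 1 →σ 4
5 →τ 3 →σ 2

σ∘τ = [1 5 3 4 2]


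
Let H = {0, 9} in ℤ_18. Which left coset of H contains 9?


9 + H = {9 + h (mod 18) : h ∈ H}
9+0=9, 9+9=0
9 + H = {0, 9} = 0 + H

9 + H = {0, 9}


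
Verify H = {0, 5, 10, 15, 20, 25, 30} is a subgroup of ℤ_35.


Subgroup test for H = {0, 5, 10, 15, 20, 25, 30} in (ℤ_35, +):
(1) 0 ∈ H? Yes
(2) Closure: for all a,b ∈ H, (a+b) mod 35 ∈ H? Yes
(3) Inverses: for all a ∈ H, -a mod 35 ∈ H? Yes

Yes, H is a subgroup of ℤ_35


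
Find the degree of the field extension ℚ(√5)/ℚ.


√5 has minimal polynomial x² - 5 (irreducible over ℚ since 5 is squarefree)

[ℚ(√5)/ℚ] = 2


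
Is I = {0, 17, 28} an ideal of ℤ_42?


Check ideal conditions for I = {0, 17, 28} in ℤ_42:
(1) I is an additive subgroup? No
(2) For r ∈ ℤ_42 and a ∈ I: r·a ∈ I? No  [counterexample: r=2, a=17, r·a mod 42 = 34 ∉ I]

No, I is not an ideal of ℤ_42


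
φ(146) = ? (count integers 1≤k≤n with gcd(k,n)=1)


Factor n: 146 = 2 × 73
φ(n) = n · ∏(1 - 1/p) over distinct primes p | n
φ(146) = 146 · (1 - 1/2) · (1 - 1/73) = 72

φ(146) = 72


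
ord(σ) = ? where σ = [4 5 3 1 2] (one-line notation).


Cycle decomposition: (1 4) (2 5)
Cycle lengths: 2, 2
Order = lcm(2, 2) = 2

ord(σ) = 2


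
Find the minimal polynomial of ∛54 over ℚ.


∛54 satisfies x³ - 54 = 0, irreducible over ℚ (no rational root; 54 is not a perfect cube)

Minimal polynomial: x³ - 54


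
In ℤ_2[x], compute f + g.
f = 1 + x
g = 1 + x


Add coefficients mod 2:
x^0: 1 + 1 = 0 (mod 2)
x^1: 1 + 1 = 0 (mod 2)
Result: 0

f + g = 0


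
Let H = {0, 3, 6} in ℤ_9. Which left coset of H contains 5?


5 + H = {5 + h (mod 9) : h ∈ H}
5+0=5, 5+3=8, 5+6=2
5 + H = {2, 5, 8} = 2 + H

5 + H = {2, 5, 8}


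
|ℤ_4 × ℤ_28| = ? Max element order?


|ℤ_4 × ℤ_28| = 4 × 28 = 112
Max element order = lcm(4,28) = 28
Cyclic? No (gcd=4)

|ℤ_4×ℤ_28| = 112, max element order = 28


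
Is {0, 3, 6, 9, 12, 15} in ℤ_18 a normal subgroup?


H = {0, 3, 6, 9, 12, 15} in ℤ_18
ℤ_18 is abelian; every subgroup of an abelian group is normal

Yes, normal subgroup


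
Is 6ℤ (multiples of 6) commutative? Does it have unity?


6ℤ is a commutative ring under +,× but has no multiplicative identity (1 ∉ 6ℤ); it has no zero divisors, but without unity it is not an integral domain
Commutative: Yes
Integral domain: No
Has unity: No

6ℤ (multiples of 6): Commutative=Yes, Unity=No


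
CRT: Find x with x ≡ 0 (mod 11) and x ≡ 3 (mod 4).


m₁ = 11, m₂ = 4, gcd = 1, so CRT applies. M = m₁·m₂ = 44
Let M₁ = M/m₁ = 4, M₂ = M/m₂ = 11
Find y₁ ≡ M₁⁻¹ (mod m₁): 4⁻¹ ≡ 3 (mod 11)
Find y₂ ≡ M₂⁻¹ (mod m₂): 11⁻¹ ≡ 3 (mod 4)
x = a₁·M₁·y₁ + a₂·M₂·y₂ = 0·4·3 + 3·11·3 = 99
Reduce mod 44: x ≡ 11
Check: 11 mod 11 = 0 ✓, 11 mod 4 = 3 ✓

x ≡ 11 (mod 44)


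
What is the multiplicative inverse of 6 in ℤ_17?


Use the extended Euclidean algorithm to write 1 = 6·s + 17·t; then s mod 17 is the inverse.
Euclidean algorithm:
  6 = 0·17 + 6
  17 = 2·6 + 5
  6 = 1·5 + 1
  5 = 5·1 + 0
gcd(6,17) = 1
Back-substitution gives: 6·(3) + 17·(-1) = 1
So 6⁻¹ ≡ 3 ≡ 3 (mod 17)
Check: 6 × 3 = 18 ≡ 1 (mod 17) ✓

6⁻¹ ≡ 3 (mod 17)


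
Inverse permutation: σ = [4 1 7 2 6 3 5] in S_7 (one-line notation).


To find σ⁻¹, swap domain and range:
σ(1) = 4 → σ⁻¹(4) = 1
σ(2) = 1 → σ⁻¹(1) = 2
σ(3) = 7 → σ⁻¹(7) = 3
σ(4) = 2 → σ⁻¹(2) = 4
σ(5) = 6 → σ⁻¹(6) = 5
σ(6) = 3 → σ⁻¹(3) = 6
σ(7) = 5 → σ⁻¹(5) = 7

σ⁻¹ = [2 4 6 1 7 5 3]


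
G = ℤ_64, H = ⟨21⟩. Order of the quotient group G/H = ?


|⟨21⟩| = n / gcd(21, 64) = 64 / 1 = 64
H is normal (ℤ_64 is abelian).
|G/H| = |G| / |H| = 64 / 64 = 1

|G/H| = 1


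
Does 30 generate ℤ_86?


g generates ℤ_n iff gcd(g, n) = 1
gcd(30, 86) = 2
Since gcd = 2 ≠ 1, ⟨30⟩ has order 43 < 86, so 30 is not a generator.

No, 30 does not generate ℤ_86


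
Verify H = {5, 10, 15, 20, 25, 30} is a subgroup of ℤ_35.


Subgroup test for H = {5, 10, 15, 20, 25, 30} in (ℤ_35, +):
(1) 0 ∈ H? No
(2) Closure: for all a,b ∈ H, (a+b) mod 35 ∈ H? No  [counterexample: 5 + 30 = 0 ∉ H]
(3) Inverses: for all a ∈ H, -a mod 35 ∈ H? Yes

No, H is not a subgroup of ℤ_35


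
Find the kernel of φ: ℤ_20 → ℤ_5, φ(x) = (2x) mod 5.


Kernel = preimage of identity
ker(φ) = {x ∈ ℤ_20 : 2x ≡ 0 (mod 5)}. Since 5 | 20, φ is well-defined. The kernel is the cyclic subgroup ⟨5⟩ of ℤ_20 (order 4), i.e. {0, 5, 10, 15}

ker(φ) = {0, 5, 10, 15}


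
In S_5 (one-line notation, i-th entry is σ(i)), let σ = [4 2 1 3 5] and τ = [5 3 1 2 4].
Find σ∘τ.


σ∘τ: apply τ first, then σ
1 →τ 5 →σ 5
2 →τ 3 →σ 1
3 →τ 1 →σ 4
4 →τ 2 →σ 2
5 →τ 4 →σ 3

σ∘τ = [5 1 4 2 3]


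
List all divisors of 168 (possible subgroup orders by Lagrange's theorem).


Lagrange's theorem: |H| divides |G|
|G| = 168
Divisors of 168: 1, 2, 3, 4, 6, 7, 8, 12, 14, 21, 24, 28, 42, 56, 84, 168

Possible subgroup orders: {1, 2, 3, 4, 6, 7, 8, 12, 14, 21, 24, 28, 42, 56, 84, 168}


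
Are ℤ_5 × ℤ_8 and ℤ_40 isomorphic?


Comparing ℤ_5 × ℤ_8 and ℤ_40:
gcd(5,8) = 1, so ℤ_5 × ℤ_8 ≅ ℤ_40 (CRT)

Yes, ℤ_5 × ℤ_8 ≅ ℤ_40


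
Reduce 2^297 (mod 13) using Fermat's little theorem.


Fermat's little theorem: if p is prime and gcd(a,p)=1, then a^(p-1) ≡ 1 (mod p)
p = 13 is prime, gcd(2,13) = 1
Reduce exponent: 297 mod 12 = 9
So 2^297 ≡ 2^9 (mod 13)
2^9 mod 13 = 5

2^297 ≡ 5 (mod 13)


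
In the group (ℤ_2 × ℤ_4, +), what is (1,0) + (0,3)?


Operation: componentwise addition mod (2, 4)
(1,0) + (0,3) = ((a₁+b₁) mod 2, (a₂+b₂) mod 4) with a = (1,0), b = (0,3)

(1,0) + (0,3) = (1,3)


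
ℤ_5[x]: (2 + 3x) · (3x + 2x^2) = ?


Expand and collect like terms; reduce coefficients mod 5:
x^0: 2·0 = 0 ≡ 0 (mod 5)
x^1: 2·3 + 3·0 = 6 ≡ 1 (mod 5)
x^2: 2·2 + 3·3 = 13 ≡ 3 (mod 5)
x^3: 3·2 = 6 ≡ 1 (mod 5)
Result: x + 3x^2 + x^3

f · g = x + 3x^2 + x^3


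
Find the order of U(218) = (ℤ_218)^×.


U(n) is the group of units mod n; |U(n)| = φ(n)
|U(218)| = φ(218) = 108

|U(218) = (ℤ_218)^×| = 108


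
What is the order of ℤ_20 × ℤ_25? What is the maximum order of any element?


|ℤ_20 × ℤ_25| = 20 × 25 = 500
Max element order = lcm(20,25) = 100
Cyclic? No (gcd=5)

|ℤ_20×ℤ_25| = 500, max element order = 100


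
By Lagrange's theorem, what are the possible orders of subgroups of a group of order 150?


Lagrange's theorem: |H| divides |G|
|G| = 150
Divisors of 150: 1, 2, 3, 5, 6, 10, 15, 25, 30, 50, 75, 150

Possible subgroup orders: {1, 2, 3, 5, 6, 10, 15, 25, 30, 50, 75, 150}


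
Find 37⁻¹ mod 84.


Use the extended Euclidean algorithm to write 1 = 37·s + 84·t; then s mod 84 is the inverse.
Euclidean algorithm:
  37 = 0·84 + 37
  84 = 2·37 + 10
  37 = 3·10 + 7
  10 = 1·7 + 3
  7 = 2·3 + 1
  3 = 3·1 + 0
gcd(37,84) = 1
Back-substitution gives: 37·(25) + 84·(-11) = 1
So 37⁻¹ ≡ 25 ≡ 25 (mod 84)
Check: 37 × 25 = 925 ≡ 1 (mod 84) ✓

37⁻¹ ≡ 25 (mod 84)


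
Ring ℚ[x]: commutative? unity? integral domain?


Polynomial ring over ℚ (an integral domain) is a commutative integral domain with unity 1
Commutative: Yes
Integral domain: Yes
Has unity: Yes

ℚ[x]: Commutative=Yes, Unity=Yes


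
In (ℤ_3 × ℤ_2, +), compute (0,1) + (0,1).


Operation: componentwise addition mod (3, 2)
(0,1) + (0,1) = ((a₁+b₁) mod 3, (a₂+b₂) mod 2) with a = (0,1), b = (0,1)

(0,1) + (0,1) = (0,0)


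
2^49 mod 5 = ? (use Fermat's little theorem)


Fermat's little theorem: if p is prime and gcd(a,p)=1, then a^(p-1) ≡ 1 (mod p)
p = 5 is prime, gcd(2,5) = 1
Reduce exponent: 49 mod 4 = 1
So 2^49 ≡ 2^1 (mod 5)
2^1 mod 5 = 2

2^49 ≡ 2 (mod 5)


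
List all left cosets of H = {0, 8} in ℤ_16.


H = {0, 8}, |H| = 2
Number of cosets = |G|/|H| = 16/2 = 8
0 + H = {0, 8}
1 + H = {1, 9}
2 + H = {2, 10}
3 + H = {3, 11}
4 + H = {4, 12}
5 + H = {5, 13}
6 + H = {6, 14}
7 + H = {7, 15}

Cosets: 0+H={0,8}; 1+H={1,9}; 2+H={2,10}; 3+H={3,11}; 4+H={4,12}; 5+H={5,13}; 6+H={6,14}; 7+H={7,15}


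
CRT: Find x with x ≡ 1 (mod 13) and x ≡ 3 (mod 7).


m₁ = 13, m₂ = 7, gcd = 1, so CRT applies. M = m₁·m₂ = 91
Let M₁ = M/m₁ = 7, M₂ = M/m₂ = 13
Find y₁ ≡ M₁⁻¹ (mod m₁): 7⁻¹ ≡ 2 (mod 13)
Find y₂ ≡ M₂⁻¹ (mod m₂): 13⁻¹ ≡ 6 (mod 7)
x = a₁·M₁·y₁ + a₂·M₂·y₂ = 1·7·2 + 3·13·6 = 248
Reduce mod 91: x ≡ 66
Check: 66 mod 13 = 1 ✓, 66 mod 7 = 3 ✓

x ≡ 66 (mod 91)


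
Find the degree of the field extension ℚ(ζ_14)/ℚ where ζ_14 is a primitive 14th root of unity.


[ℚ(ζ_n):ℚ] = deg Φ_n(x) = φ(n). Here φ(14) = 6

[ℚ(ζ_14)/ℚ where ζ_14 is a primitive 14th root of unity] = 6


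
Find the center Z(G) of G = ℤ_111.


Z(G) = {g ∈ G | gx = xg for all x ∈ G}
ℤ_111 is abelian, so Z(G) = G

Z(ℤ_111) = ℤ_111


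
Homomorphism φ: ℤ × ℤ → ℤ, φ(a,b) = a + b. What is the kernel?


Kernel = preimage of identity
ker(φ) = {(a,b) ∈ ℤ² | a+b = 0} = {(a,-a) | a ∈ ℤ}

ker(φ) = {(a,-a) | a ∈ ℤ}


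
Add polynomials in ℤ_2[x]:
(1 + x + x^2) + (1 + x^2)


Add coefficients mod 2:
x^0: 1 + 1 = 0 (mod 2)
x^1: 1 + 0 = 1 (mod 2)
x^2: 1 + 1 = 0 (mod 2)
Result: x

f + g = x


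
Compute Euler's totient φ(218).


Factor n: 218 = 2 × 109
φ(n) = n · ∏(1 - 1/p) over distinct primes p | n
φ(218) = 218 · (1 - 1/2) · (1 - 1/109) = 108

φ(218) = 108


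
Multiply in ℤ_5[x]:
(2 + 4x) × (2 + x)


Expand and collect like terms; reduce coefficients mod 5:
x^0: 2·2 = 4 ≡ 4 (mod 5)
x^1: 2·1 + 4·2 = 10 ≡ 0 (mod 5)
x^2: 4·1 = 4 ≡ 4 (mod 5)
Result: 4 + 4x^2

f · g = 4 + 4x^2


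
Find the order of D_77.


|D_n| = 2n (n rotations and n reflections)
|D_77| = 2×77 = 154

|D_77| = 154


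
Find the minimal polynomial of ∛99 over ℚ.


∛99 satisfies x³ - 99 = 0, irreducible over ℚ (no rational root; 99 is not a perfect cube)

Minimal polynomial: x³ - 99


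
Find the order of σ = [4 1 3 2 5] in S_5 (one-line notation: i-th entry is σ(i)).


Cycle decomposition: (1 4 2)
Cycle lengths: 3
Order = lcm(3) = 3

ord(σ) = 3


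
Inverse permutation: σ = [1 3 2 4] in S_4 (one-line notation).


To find σ⁻¹, swap domain and range:
σ(1) = 1 → σ⁻¹(1) = 1
σ(2) = 3 → σ⁻¹(3) = 2
σ(3) = 2 → σ⁻¹(2) = 3
σ(4) = 4 → σ⁻¹(4) = 4

σ⁻¹ = [1 3 2 4]


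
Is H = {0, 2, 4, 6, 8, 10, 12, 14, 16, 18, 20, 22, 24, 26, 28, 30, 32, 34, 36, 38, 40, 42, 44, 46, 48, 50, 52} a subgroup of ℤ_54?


Subgroup test for H = {0, 2, 4, 6, 8, 10, 12, 14, 16, 18, 20, 22, 24, 26, 28, 30, 32, 34, 36, 38, 40, 42, 44, 46, 48, 50, 52} in (ℤ_54, +):
(1) 0 ∈ H? Yes
(2) Closure: for all a,b ∈ H, (a+b) mod 54 ∈ H? Yes
(3) Inverses: for all a ∈ H, -a mod 54 ∈ H? Yes

Yes, H is a subgroup of ℤ_54


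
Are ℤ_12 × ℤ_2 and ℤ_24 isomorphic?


Comparing ℤ_12 × ℤ_2 and ℤ_24:
gcd(12,2) = 2 ≠ 1. Max element order in ℤ_12×ℤ_2 is lcm(12,2) = 12 < 24, so it has no element of order 24

No, ℤ_12 × ℤ_2 ≇ ℤ_24


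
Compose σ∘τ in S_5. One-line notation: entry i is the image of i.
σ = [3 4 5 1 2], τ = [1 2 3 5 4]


σ∘τ: apply τ first, then σ
1 →τ 1 →σ 3
2 →τ 2 →σ 4
3 →τ 3 →σ 5
4 →τ 5 →σ 2
5 →τ 4 →σ 1

σ∘τ = [3 4 5 2 1]


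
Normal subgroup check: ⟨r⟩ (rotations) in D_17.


H = ⟨r⟩ (rotations) in D_17
The rotation subgroup ⟨r⟩ has index 2 in D_17, so it is normal

Yes, normal subgroup


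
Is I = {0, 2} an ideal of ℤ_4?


Check ideal conditions for I = {0, 2} in ℤ_4:
(1) I is an additive subgroup? Yes
(2) For r ∈ ℤ_4 and a ∈ I: r·a ∈ I? Yes

Yes, I is an ideal of ℤ_4


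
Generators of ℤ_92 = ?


g generates ℤ_n iff gcd(g,n) = 1
Prime factors of 92: 2, 23
Generators are g ∈ {1,...,91} not divisible by any of these primes.
Generators: {1, 3, 5, 7, 9, 11, 13, 15, 17, 19, 21, 25, 27, 29, 31, 33, 35, 37, 39, 41, 43, 45, 47, 49, 51, 53, 55, 57, 59, 61, 63, 65, 67, 71, 73, 75, 77, 79, 81, 83, 85, 87, 89, 91}
Number of generators = φ(92) = 44

Generators of ℤ_92 = {1, 3, 5, 7, 9, 11, 13, 15, 17, 19, 21, 25, 27, 29, 31, 33, 35, 37, 39, 41, 43, 45, 47, 49, 51, 53, 55, 57, 59, 61, 63, 65, 67, 71, 73, 75, 77, 79, 81, 83, 85, 87, 89, 91}


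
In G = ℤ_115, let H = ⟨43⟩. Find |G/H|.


|⟨43⟩| = n / gcd(43, 115) = 115 / 1 = 115
H is normal (ℤ_115 is abelian).
|G/H| = |G| / |H| = 115 / 115 = 1

|G/H| = 1
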